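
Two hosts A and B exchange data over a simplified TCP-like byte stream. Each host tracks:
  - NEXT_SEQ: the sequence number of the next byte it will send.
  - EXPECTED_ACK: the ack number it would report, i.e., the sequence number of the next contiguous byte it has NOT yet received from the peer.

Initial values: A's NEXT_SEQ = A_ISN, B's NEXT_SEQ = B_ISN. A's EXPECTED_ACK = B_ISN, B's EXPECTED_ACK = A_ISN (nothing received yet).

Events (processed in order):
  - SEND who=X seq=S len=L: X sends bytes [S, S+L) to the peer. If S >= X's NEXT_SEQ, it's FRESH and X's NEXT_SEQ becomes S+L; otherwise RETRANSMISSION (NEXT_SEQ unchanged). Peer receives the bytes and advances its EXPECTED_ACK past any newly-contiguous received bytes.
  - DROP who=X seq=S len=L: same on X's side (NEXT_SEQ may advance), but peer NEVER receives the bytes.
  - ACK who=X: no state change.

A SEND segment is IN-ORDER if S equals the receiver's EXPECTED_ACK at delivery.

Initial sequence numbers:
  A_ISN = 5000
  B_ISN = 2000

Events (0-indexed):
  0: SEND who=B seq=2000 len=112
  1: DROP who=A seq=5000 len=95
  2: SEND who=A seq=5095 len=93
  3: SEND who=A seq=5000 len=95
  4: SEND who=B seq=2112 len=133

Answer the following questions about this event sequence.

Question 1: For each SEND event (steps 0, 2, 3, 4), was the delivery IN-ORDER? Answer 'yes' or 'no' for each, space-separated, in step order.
Step 0: SEND seq=2000 -> in-order
Step 2: SEND seq=5095 -> out-of-order
Step 3: SEND seq=5000 -> in-order
Step 4: SEND seq=2112 -> in-order

Answer: yes no yes yes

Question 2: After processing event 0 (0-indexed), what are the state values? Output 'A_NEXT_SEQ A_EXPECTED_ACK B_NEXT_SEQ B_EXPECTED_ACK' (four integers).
After event 0: A_seq=5000 A_ack=2112 B_seq=2112 B_ack=5000

5000 2112 2112 5000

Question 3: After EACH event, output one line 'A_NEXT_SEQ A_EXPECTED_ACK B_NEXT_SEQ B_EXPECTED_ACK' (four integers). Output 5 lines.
5000 2112 2112 5000
5095 2112 2112 5000
5188 2112 2112 5000
5188 2112 2112 5188
5188 2245 2245 5188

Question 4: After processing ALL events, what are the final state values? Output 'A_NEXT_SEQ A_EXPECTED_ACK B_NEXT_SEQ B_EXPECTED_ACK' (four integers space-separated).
Answer: 5188 2245 2245 5188

Derivation:
After event 0: A_seq=5000 A_ack=2112 B_seq=2112 B_ack=5000
After event 1: A_seq=5095 A_ack=2112 B_seq=2112 B_ack=5000
After event 2: A_seq=5188 A_ack=2112 B_seq=2112 B_ack=5000
After event 3: A_seq=5188 A_ack=2112 B_seq=2112 B_ack=5188
After event 4: A_seq=5188 A_ack=2245 B_seq=2245 B_ack=5188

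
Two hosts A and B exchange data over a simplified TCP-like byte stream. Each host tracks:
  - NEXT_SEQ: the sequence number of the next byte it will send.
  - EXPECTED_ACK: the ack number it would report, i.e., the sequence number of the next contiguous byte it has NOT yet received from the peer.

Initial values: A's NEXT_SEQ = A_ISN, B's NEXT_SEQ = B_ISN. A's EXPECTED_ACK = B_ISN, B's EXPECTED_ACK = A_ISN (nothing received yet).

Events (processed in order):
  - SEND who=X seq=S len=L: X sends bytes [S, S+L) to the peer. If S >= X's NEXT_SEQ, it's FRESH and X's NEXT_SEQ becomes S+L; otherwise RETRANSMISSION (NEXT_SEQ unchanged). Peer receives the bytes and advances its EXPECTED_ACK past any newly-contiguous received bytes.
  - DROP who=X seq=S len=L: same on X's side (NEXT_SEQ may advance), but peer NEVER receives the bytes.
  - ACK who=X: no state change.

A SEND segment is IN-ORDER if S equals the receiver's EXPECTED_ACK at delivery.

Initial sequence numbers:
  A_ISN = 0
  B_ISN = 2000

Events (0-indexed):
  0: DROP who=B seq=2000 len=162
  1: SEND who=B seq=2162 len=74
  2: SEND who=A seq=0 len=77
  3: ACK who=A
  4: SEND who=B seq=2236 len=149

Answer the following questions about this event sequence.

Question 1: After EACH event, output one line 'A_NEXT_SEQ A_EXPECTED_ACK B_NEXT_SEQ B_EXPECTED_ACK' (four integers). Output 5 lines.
0 2000 2162 0
0 2000 2236 0
77 2000 2236 77
77 2000 2236 77
77 2000 2385 77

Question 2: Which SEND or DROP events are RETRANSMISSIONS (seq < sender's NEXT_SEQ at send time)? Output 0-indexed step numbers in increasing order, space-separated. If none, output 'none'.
Answer: none

Derivation:
Step 0: DROP seq=2000 -> fresh
Step 1: SEND seq=2162 -> fresh
Step 2: SEND seq=0 -> fresh
Step 4: SEND seq=2236 -> fresh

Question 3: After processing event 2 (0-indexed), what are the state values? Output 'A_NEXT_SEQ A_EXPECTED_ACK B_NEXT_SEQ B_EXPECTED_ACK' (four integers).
After event 0: A_seq=0 A_ack=2000 B_seq=2162 B_ack=0
After event 1: A_seq=0 A_ack=2000 B_seq=2236 B_ack=0
After event 2: A_seq=77 A_ack=2000 B_seq=2236 B_ack=77

77 2000 2236 77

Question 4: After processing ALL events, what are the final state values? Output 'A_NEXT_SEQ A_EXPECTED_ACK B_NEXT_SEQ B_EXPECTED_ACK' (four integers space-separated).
After event 0: A_seq=0 A_ack=2000 B_seq=2162 B_ack=0
After event 1: A_seq=0 A_ack=2000 B_seq=2236 B_ack=0
After event 2: A_seq=77 A_ack=2000 B_seq=2236 B_ack=77
After event 3: A_seq=77 A_ack=2000 B_seq=2236 B_ack=77
After event 4: A_seq=77 A_ack=2000 B_seq=2385 B_ack=77

Answer: 77 2000 2385 77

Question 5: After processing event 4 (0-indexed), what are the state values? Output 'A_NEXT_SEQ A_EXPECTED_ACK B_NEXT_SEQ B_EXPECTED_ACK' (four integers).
After event 0: A_seq=0 A_ack=2000 B_seq=2162 B_ack=0
After event 1: A_seq=0 A_ack=2000 B_seq=2236 B_ack=0
After event 2: A_seq=77 A_ack=2000 B_seq=2236 B_ack=77
After event 3: A_seq=77 A_ack=2000 B_seq=2236 B_ack=77
After event 4: A_seq=77 A_ack=2000 B_seq=2385 B_ack=77

77 2000 2385 77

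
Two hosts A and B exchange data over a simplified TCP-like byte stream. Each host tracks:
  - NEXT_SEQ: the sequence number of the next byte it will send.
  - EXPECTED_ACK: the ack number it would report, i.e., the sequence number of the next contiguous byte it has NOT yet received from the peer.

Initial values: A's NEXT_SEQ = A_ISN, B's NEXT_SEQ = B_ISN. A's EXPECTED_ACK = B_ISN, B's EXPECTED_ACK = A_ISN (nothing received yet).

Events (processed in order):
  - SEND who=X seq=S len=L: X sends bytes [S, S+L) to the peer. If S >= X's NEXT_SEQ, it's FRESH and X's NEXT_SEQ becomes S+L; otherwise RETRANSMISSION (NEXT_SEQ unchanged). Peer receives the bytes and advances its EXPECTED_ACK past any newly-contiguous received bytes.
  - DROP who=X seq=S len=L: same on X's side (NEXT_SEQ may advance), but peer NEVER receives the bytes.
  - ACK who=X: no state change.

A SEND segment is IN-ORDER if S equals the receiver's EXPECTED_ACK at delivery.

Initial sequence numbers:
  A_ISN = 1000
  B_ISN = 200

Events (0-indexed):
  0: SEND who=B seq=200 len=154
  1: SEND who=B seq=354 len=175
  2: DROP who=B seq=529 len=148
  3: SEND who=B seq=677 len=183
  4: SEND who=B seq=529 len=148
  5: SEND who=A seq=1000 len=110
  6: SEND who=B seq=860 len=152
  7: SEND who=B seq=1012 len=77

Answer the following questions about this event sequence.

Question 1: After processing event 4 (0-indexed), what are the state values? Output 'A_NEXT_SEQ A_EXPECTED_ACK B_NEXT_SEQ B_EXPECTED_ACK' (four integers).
After event 0: A_seq=1000 A_ack=354 B_seq=354 B_ack=1000
After event 1: A_seq=1000 A_ack=529 B_seq=529 B_ack=1000
After event 2: A_seq=1000 A_ack=529 B_seq=677 B_ack=1000
After event 3: A_seq=1000 A_ack=529 B_seq=860 B_ack=1000
After event 4: A_seq=1000 A_ack=860 B_seq=860 B_ack=1000

1000 860 860 1000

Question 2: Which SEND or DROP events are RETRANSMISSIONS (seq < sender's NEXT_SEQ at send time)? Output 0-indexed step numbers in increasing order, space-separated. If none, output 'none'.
Answer: 4

Derivation:
Step 0: SEND seq=200 -> fresh
Step 1: SEND seq=354 -> fresh
Step 2: DROP seq=529 -> fresh
Step 3: SEND seq=677 -> fresh
Step 4: SEND seq=529 -> retransmit
Step 5: SEND seq=1000 -> fresh
Step 6: SEND seq=860 -> fresh
Step 7: SEND seq=1012 -> fresh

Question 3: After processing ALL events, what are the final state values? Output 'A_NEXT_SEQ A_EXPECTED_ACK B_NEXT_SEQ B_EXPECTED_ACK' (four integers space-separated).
Answer: 1110 1089 1089 1110

Derivation:
After event 0: A_seq=1000 A_ack=354 B_seq=354 B_ack=1000
After event 1: A_seq=1000 A_ack=529 B_seq=529 B_ack=1000
After event 2: A_seq=1000 A_ack=529 B_seq=677 B_ack=1000
After event 3: A_seq=1000 A_ack=529 B_seq=860 B_ack=1000
After event 4: A_seq=1000 A_ack=860 B_seq=860 B_ack=1000
After event 5: A_seq=1110 A_ack=860 B_seq=860 B_ack=1110
After event 6: A_seq=1110 A_ack=1012 B_seq=1012 B_ack=1110
After event 7: A_seq=1110 A_ack=1089 B_seq=1089 B_ack=1110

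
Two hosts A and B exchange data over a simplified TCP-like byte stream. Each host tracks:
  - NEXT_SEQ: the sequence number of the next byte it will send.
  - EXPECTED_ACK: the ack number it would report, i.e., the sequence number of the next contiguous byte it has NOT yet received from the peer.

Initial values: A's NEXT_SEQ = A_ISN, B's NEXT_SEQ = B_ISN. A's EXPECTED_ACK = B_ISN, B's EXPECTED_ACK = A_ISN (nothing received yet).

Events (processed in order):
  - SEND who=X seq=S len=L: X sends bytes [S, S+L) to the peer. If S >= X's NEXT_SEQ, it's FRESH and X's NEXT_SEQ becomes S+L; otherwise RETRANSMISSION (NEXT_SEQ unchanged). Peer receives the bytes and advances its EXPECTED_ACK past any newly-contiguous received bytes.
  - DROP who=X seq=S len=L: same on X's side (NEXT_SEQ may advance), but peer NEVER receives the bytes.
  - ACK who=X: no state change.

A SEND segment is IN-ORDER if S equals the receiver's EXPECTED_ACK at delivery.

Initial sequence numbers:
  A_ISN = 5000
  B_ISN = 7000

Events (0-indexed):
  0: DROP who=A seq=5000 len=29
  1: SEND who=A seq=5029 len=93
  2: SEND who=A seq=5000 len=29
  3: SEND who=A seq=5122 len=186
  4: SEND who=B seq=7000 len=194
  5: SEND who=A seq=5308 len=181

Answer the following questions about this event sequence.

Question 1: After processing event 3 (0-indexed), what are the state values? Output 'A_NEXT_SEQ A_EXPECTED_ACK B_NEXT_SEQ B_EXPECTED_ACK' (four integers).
After event 0: A_seq=5029 A_ack=7000 B_seq=7000 B_ack=5000
After event 1: A_seq=5122 A_ack=7000 B_seq=7000 B_ack=5000
After event 2: A_seq=5122 A_ack=7000 B_seq=7000 B_ack=5122
After event 3: A_seq=5308 A_ack=7000 B_seq=7000 B_ack=5308

5308 7000 7000 5308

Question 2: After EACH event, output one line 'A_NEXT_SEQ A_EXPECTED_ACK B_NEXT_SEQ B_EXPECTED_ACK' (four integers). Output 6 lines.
5029 7000 7000 5000
5122 7000 7000 5000
5122 7000 7000 5122
5308 7000 7000 5308
5308 7194 7194 5308
5489 7194 7194 5489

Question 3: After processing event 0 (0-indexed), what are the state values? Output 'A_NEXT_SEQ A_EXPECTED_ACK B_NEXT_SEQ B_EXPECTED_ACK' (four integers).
After event 0: A_seq=5029 A_ack=7000 B_seq=7000 B_ack=5000

5029 7000 7000 5000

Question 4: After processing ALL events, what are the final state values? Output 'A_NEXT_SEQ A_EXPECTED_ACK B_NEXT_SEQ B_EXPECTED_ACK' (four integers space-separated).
After event 0: A_seq=5029 A_ack=7000 B_seq=7000 B_ack=5000
After event 1: A_seq=5122 A_ack=7000 B_seq=7000 B_ack=5000
After event 2: A_seq=5122 A_ack=7000 B_seq=7000 B_ack=5122
After event 3: A_seq=5308 A_ack=7000 B_seq=7000 B_ack=5308
After event 4: A_seq=5308 A_ack=7194 B_seq=7194 B_ack=5308
After event 5: A_seq=5489 A_ack=7194 B_seq=7194 B_ack=5489

Answer: 5489 7194 7194 5489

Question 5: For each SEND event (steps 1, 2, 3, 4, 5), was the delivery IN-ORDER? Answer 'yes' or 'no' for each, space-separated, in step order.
Step 1: SEND seq=5029 -> out-of-order
Step 2: SEND seq=5000 -> in-order
Step 3: SEND seq=5122 -> in-order
Step 4: SEND seq=7000 -> in-order
Step 5: SEND seq=5308 -> in-order

Answer: no yes yes yes yes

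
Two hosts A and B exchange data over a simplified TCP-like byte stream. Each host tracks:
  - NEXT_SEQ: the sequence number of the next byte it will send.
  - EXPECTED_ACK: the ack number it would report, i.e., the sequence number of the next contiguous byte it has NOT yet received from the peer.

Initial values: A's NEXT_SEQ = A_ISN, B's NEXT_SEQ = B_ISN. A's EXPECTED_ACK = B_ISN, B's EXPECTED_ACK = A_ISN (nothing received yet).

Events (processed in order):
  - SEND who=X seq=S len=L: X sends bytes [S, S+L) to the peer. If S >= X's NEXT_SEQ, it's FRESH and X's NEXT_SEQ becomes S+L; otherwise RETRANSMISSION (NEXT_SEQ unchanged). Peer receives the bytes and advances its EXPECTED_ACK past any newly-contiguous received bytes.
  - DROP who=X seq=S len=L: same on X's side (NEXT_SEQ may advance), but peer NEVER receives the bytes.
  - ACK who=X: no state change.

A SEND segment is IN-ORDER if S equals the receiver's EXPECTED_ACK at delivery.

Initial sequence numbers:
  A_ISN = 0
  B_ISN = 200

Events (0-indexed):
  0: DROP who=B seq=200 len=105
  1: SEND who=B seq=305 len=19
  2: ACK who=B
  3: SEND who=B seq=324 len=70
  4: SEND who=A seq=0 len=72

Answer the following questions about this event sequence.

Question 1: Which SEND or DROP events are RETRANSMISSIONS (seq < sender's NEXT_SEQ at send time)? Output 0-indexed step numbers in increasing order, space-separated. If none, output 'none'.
Answer: none

Derivation:
Step 0: DROP seq=200 -> fresh
Step 1: SEND seq=305 -> fresh
Step 3: SEND seq=324 -> fresh
Step 4: SEND seq=0 -> fresh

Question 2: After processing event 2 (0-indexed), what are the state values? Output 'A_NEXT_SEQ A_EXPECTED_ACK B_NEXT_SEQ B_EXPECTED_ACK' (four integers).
After event 0: A_seq=0 A_ack=200 B_seq=305 B_ack=0
After event 1: A_seq=0 A_ack=200 B_seq=324 B_ack=0
After event 2: A_seq=0 A_ack=200 B_seq=324 B_ack=0

0 200 324 0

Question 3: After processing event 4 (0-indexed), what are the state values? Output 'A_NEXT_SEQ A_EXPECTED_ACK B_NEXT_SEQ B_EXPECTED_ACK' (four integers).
After event 0: A_seq=0 A_ack=200 B_seq=305 B_ack=0
After event 1: A_seq=0 A_ack=200 B_seq=324 B_ack=0
After event 2: A_seq=0 A_ack=200 B_seq=324 B_ack=0
After event 3: A_seq=0 A_ack=200 B_seq=394 B_ack=0
After event 4: A_seq=72 A_ack=200 B_seq=394 B_ack=72

72 200 394 72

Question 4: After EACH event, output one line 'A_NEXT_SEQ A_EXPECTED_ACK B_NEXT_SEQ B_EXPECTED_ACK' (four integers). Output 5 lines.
0 200 305 0
0 200 324 0
0 200 324 0
0 200 394 0
72 200 394 72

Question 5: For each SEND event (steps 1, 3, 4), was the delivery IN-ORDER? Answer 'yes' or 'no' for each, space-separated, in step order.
Step 1: SEND seq=305 -> out-of-order
Step 3: SEND seq=324 -> out-of-order
Step 4: SEND seq=0 -> in-order

Answer: no no yes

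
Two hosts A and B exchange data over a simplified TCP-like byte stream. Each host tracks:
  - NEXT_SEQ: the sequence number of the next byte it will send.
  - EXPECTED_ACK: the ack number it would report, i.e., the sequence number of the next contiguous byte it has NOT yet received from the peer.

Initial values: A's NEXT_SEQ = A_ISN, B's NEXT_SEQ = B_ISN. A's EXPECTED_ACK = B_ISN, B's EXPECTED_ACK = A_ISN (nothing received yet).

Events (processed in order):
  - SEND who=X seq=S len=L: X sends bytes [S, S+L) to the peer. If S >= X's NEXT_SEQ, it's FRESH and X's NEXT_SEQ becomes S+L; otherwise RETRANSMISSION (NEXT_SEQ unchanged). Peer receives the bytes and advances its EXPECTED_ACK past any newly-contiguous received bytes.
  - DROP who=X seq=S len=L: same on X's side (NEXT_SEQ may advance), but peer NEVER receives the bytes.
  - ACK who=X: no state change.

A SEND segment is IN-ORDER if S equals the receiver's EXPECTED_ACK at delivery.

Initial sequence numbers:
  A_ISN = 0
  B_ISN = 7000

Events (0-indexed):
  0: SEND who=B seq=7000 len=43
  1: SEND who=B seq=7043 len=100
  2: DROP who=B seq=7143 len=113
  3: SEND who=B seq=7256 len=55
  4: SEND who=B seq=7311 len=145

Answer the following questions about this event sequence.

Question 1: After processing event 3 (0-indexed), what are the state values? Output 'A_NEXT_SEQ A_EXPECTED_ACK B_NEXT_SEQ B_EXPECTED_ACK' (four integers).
After event 0: A_seq=0 A_ack=7043 B_seq=7043 B_ack=0
After event 1: A_seq=0 A_ack=7143 B_seq=7143 B_ack=0
After event 2: A_seq=0 A_ack=7143 B_seq=7256 B_ack=0
After event 3: A_seq=0 A_ack=7143 B_seq=7311 B_ack=0

0 7143 7311 0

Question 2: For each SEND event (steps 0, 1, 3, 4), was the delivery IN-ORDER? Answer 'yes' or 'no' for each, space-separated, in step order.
Answer: yes yes no no

Derivation:
Step 0: SEND seq=7000 -> in-order
Step 1: SEND seq=7043 -> in-order
Step 3: SEND seq=7256 -> out-of-order
Step 4: SEND seq=7311 -> out-of-order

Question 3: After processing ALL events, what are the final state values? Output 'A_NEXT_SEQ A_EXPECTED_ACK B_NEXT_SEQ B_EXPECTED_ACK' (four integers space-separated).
After event 0: A_seq=0 A_ack=7043 B_seq=7043 B_ack=0
After event 1: A_seq=0 A_ack=7143 B_seq=7143 B_ack=0
After event 2: A_seq=0 A_ack=7143 B_seq=7256 B_ack=0
After event 3: A_seq=0 A_ack=7143 B_seq=7311 B_ack=0
After event 4: A_seq=0 A_ack=7143 B_seq=7456 B_ack=0

Answer: 0 7143 7456 0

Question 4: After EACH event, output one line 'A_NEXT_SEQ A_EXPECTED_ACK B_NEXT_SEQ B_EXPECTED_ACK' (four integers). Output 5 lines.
0 7043 7043 0
0 7143 7143 0
0 7143 7256 0
0 7143 7311 0
0 7143 7456 0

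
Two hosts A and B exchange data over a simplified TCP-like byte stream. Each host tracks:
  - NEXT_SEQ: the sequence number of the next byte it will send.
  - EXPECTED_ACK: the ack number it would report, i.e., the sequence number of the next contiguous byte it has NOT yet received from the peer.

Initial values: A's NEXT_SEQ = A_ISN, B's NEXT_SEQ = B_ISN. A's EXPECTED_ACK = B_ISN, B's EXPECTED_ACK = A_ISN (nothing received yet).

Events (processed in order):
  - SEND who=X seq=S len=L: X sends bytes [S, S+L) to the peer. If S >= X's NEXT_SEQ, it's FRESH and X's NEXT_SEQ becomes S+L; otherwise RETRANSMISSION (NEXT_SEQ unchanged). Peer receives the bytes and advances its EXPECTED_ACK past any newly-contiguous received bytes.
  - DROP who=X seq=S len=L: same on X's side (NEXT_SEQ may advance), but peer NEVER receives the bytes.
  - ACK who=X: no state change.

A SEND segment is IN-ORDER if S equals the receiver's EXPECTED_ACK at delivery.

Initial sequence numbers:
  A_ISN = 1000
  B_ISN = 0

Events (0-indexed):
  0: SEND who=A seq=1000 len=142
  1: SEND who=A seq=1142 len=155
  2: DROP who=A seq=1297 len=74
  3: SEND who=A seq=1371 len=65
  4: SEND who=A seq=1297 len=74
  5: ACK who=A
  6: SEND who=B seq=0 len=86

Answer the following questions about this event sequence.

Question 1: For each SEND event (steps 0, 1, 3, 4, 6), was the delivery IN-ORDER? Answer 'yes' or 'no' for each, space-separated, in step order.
Answer: yes yes no yes yes

Derivation:
Step 0: SEND seq=1000 -> in-order
Step 1: SEND seq=1142 -> in-order
Step 3: SEND seq=1371 -> out-of-order
Step 4: SEND seq=1297 -> in-order
Step 6: SEND seq=0 -> in-order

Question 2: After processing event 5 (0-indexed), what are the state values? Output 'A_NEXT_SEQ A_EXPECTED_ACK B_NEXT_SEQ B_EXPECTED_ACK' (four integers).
After event 0: A_seq=1142 A_ack=0 B_seq=0 B_ack=1142
After event 1: A_seq=1297 A_ack=0 B_seq=0 B_ack=1297
After event 2: A_seq=1371 A_ack=0 B_seq=0 B_ack=1297
After event 3: A_seq=1436 A_ack=0 B_seq=0 B_ack=1297
After event 4: A_seq=1436 A_ack=0 B_seq=0 B_ack=1436
After event 5: A_seq=1436 A_ack=0 B_seq=0 B_ack=1436

1436 0 0 1436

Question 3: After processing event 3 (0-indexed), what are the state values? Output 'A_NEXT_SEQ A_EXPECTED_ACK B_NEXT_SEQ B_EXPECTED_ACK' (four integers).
After event 0: A_seq=1142 A_ack=0 B_seq=0 B_ack=1142
After event 1: A_seq=1297 A_ack=0 B_seq=0 B_ack=1297
After event 2: A_seq=1371 A_ack=0 B_seq=0 B_ack=1297
After event 3: A_seq=1436 A_ack=0 B_seq=0 B_ack=1297

1436 0 0 1297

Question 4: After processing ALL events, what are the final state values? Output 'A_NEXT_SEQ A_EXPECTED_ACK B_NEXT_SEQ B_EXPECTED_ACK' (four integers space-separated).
Answer: 1436 86 86 1436

Derivation:
After event 0: A_seq=1142 A_ack=0 B_seq=0 B_ack=1142
After event 1: A_seq=1297 A_ack=0 B_seq=0 B_ack=1297
After event 2: A_seq=1371 A_ack=0 B_seq=0 B_ack=1297
After event 3: A_seq=1436 A_ack=0 B_seq=0 B_ack=1297
After event 4: A_seq=1436 A_ack=0 B_seq=0 B_ack=1436
After event 5: A_seq=1436 A_ack=0 B_seq=0 B_ack=1436
After event 6: A_seq=1436 A_ack=86 B_seq=86 B_ack=1436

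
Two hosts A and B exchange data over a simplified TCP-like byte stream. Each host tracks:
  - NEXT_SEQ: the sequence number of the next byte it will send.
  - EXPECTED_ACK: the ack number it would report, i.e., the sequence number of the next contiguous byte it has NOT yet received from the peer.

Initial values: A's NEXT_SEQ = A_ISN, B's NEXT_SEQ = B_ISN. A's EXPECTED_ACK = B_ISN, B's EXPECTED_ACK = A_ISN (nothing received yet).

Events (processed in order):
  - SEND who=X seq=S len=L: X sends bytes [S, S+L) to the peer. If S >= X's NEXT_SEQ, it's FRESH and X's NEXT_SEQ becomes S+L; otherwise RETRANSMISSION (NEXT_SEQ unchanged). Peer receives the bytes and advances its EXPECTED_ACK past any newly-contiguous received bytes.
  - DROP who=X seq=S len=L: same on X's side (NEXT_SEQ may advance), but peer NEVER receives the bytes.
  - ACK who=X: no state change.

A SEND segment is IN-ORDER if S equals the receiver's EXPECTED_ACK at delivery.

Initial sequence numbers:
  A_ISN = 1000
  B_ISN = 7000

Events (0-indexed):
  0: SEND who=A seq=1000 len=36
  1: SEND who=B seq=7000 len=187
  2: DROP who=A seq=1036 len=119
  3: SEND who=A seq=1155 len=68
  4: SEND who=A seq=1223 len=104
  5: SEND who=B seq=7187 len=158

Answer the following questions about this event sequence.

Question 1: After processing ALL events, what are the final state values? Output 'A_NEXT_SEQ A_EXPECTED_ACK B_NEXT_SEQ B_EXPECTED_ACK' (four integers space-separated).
After event 0: A_seq=1036 A_ack=7000 B_seq=7000 B_ack=1036
After event 1: A_seq=1036 A_ack=7187 B_seq=7187 B_ack=1036
After event 2: A_seq=1155 A_ack=7187 B_seq=7187 B_ack=1036
After event 3: A_seq=1223 A_ack=7187 B_seq=7187 B_ack=1036
After event 4: A_seq=1327 A_ack=7187 B_seq=7187 B_ack=1036
After event 5: A_seq=1327 A_ack=7345 B_seq=7345 B_ack=1036

Answer: 1327 7345 7345 1036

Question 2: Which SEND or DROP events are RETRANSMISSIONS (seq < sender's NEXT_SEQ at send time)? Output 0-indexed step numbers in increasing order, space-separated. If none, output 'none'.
Answer: none

Derivation:
Step 0: SEND seq=1000 -> fresh
Step 1: SEND seq=7000 -> fresh
Step 2: DROP seq=1036 -> fresh
Step 3: SEND seq=1155 -> fresh
Step 4: SEND seq=1223 -> fresh
Step 5: SEND seq=7187 -> fresh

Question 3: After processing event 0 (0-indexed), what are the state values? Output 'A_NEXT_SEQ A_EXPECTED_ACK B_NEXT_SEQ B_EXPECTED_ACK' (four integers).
After event 0: A_seq=1036 A_ack=7000 B_seq=7000 B_ack=1036

1036 7000 7000 1036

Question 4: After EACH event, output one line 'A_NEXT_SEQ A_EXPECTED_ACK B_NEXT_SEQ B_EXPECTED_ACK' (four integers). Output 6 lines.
1036 7000 7000 1036
1036 7187 7187 1036
1155 7187 7187 1036
1223 7187 7187 1036
1327 7187 7187 1036
1327 7345 7345 1036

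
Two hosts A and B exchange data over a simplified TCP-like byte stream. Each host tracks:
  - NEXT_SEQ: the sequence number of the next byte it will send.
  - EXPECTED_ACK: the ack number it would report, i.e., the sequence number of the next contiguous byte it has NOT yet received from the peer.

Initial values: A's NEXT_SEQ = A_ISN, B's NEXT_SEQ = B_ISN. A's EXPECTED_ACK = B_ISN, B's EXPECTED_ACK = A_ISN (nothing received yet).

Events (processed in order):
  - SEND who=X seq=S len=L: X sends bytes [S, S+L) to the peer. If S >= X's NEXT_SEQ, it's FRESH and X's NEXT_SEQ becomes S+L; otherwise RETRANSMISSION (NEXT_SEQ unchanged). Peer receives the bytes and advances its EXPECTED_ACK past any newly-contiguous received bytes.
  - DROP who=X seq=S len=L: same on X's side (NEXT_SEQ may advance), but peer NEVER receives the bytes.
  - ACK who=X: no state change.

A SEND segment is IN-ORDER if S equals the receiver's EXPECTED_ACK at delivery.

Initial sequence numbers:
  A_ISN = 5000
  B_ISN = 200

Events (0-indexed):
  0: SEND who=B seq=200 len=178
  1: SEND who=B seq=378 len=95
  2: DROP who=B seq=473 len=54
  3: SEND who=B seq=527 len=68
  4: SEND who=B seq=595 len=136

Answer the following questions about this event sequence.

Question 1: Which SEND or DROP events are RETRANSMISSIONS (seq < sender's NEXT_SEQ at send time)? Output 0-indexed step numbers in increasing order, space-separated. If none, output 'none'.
Step 0: SEND seq=200 -> fresh
Step 1: SEND seq=378 -> fresh
Step 2: DROP seq=473 -> fresh
Step 3: SEND seq=527 -> fresh
Step 4: SEND seq=595 -> fresh

Answer: none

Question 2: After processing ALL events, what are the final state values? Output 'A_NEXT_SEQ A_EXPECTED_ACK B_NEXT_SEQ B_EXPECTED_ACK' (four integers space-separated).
After event 0: A_seq=5000 A_ack=378 B_seq=378 B_ack=5000
After event 1: A_seq=5000 A_ack=473 B_seq=473 B_ack=5000
After event 2: A_seq=5000 A_ack=473 B_seq=527 B_ack=5000
After event 3: A_seq=5000 A_ack=473 B_seq=595 B_ack=5000
After event 4: A_seq=5000 A_ack=473 B_seq=731 B_ack=5000

Answer: 5000 473 731 5000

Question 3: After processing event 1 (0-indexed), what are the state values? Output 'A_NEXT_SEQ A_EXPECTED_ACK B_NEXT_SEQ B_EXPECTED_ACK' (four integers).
After event 0: A_seq=5000 A_ack=378 B_seq=378 B_ack=5000
After event 1: A_seq=5000 A_ack=473 B_seq=473 B_ack=5000

5000 473 473 5000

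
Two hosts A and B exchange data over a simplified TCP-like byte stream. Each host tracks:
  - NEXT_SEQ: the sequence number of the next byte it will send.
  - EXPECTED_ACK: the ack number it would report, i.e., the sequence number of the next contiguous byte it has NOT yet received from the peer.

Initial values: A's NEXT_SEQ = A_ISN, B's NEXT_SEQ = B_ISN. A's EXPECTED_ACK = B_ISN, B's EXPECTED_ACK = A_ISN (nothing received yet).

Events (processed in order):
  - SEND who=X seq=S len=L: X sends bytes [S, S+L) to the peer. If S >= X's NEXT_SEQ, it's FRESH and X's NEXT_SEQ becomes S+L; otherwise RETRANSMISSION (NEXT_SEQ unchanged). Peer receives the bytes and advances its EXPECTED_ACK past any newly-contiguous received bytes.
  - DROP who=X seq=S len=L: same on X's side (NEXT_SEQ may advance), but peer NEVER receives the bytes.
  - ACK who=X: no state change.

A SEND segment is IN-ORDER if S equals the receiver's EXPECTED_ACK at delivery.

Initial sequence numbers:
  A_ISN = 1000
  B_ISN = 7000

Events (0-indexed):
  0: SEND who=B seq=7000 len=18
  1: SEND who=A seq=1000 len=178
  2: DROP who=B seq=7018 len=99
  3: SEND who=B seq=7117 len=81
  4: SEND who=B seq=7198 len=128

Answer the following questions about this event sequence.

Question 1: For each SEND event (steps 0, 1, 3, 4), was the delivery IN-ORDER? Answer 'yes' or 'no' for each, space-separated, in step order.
Answer: yes yes no no

Derivation:
Step 0: SEND seq=7000 -> in-order
Step 1: SEND seq=1000 -> in-order
Step 3: SEND seq=7117 -> out-of-order
Step 4: SEND seq=7198 -> out-of-order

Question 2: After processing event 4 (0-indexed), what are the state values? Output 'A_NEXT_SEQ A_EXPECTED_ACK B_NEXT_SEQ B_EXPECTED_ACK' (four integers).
After event 0: A_seq=1000 A_ack=7018 B_seq=7018 B_ack=1000
After event 1: A_seq=1178 A_ack=7018 B_seq=7018 B_ack=1178
After event 2: A_seq=1178 A_ack=7018 B_seq=7117 B_ack=1178
After event 3: A_seq=1178 A_ack=7018 B_seq=7198 B_ack=1178
After event 4: A_seq=1178 A_ack=7018 B_seq=7326 B_ack=1178

1178 7018 7326 1178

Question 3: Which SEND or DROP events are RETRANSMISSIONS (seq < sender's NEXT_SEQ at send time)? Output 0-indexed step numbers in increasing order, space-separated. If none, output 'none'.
Step 0: SEND seq=7000 -> fresh
Step 1: SEND seq=1000 -> fresh
Step 2: DROP seq=7018 -> fresh
Step 3: SEND seq=7117 -> fresh
Step 4: SEND seq=7198 -> fresh

Answer: none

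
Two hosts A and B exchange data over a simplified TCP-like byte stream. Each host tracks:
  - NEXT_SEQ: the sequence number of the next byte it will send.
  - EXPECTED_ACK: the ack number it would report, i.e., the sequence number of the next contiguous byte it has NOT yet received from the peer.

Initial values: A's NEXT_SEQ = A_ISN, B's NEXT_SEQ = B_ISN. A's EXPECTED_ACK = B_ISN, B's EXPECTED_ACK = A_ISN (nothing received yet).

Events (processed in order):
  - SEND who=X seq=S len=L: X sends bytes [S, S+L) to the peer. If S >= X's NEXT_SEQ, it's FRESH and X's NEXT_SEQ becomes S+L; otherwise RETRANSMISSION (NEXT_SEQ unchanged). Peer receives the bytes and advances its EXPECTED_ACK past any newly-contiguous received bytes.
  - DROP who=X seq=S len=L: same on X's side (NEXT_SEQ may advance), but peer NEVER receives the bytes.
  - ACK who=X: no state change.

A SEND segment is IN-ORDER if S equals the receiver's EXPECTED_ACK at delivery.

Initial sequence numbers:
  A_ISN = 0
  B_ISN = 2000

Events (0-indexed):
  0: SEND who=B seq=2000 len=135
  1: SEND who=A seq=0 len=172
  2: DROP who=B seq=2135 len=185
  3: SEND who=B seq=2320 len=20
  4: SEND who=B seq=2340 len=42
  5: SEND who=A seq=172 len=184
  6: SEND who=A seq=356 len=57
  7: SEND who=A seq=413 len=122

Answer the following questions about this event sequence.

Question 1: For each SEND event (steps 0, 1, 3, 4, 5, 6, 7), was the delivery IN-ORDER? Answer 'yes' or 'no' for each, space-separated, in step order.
Step 0: SEND seq=2000 -> in-order
Step 1: SEND seq=0 -> in-order
Step 3: SEND seq=2320 -> out-of-order
Step 4: SEND seq=2340 -> out-of-order
Step 5: SEND seq=172 -> in-order
Step 6: SEND seq=356 -> in-order
Step 7: SEND seq=413 -> in-order

Answer: yes yes no no yes yes yes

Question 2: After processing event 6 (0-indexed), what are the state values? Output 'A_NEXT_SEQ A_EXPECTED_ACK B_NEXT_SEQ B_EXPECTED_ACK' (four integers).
After event 0: A_seq=0 A_ack=2135 B_seq=2135 B_ack=0
After event 1: A_seq=172 A_ack=2135 B_seq=2135 B_ack=172
After event 2: A_seq=172 A_ack=2135 B_seq=2320 B_ack=172
After event 3: A_seq=172 A_ack=2135 B_seq=2340 B_ack=172
After event 4: A_seq=172 A_ack=2135 B_seq=2382 B_ack=172
After event 5: A_seq=356 A_ack=2135 B_seq=2382 B_ack=356
After event 6: A_seq=413 A_ack=2135 B_seq=2382 B_ack=413

413 2135 2382 413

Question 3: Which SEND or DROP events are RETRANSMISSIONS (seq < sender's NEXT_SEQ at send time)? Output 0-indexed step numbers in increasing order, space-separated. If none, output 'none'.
Step 0: SEND seq=2000 -> fresh
Step 1: SEND seq=0 -> fresh
Step 2: DROP seq=2135 -> fresh
Step 3: SEND seq=2320 -> fresh
Step 4: SEND seq=2340 -> fresh
Step 5: SEND seq=172 -> fresh
Step 6: SEND seq=356 -> fresh
Step 7: SEND seq=413 -> fresh

Answer: none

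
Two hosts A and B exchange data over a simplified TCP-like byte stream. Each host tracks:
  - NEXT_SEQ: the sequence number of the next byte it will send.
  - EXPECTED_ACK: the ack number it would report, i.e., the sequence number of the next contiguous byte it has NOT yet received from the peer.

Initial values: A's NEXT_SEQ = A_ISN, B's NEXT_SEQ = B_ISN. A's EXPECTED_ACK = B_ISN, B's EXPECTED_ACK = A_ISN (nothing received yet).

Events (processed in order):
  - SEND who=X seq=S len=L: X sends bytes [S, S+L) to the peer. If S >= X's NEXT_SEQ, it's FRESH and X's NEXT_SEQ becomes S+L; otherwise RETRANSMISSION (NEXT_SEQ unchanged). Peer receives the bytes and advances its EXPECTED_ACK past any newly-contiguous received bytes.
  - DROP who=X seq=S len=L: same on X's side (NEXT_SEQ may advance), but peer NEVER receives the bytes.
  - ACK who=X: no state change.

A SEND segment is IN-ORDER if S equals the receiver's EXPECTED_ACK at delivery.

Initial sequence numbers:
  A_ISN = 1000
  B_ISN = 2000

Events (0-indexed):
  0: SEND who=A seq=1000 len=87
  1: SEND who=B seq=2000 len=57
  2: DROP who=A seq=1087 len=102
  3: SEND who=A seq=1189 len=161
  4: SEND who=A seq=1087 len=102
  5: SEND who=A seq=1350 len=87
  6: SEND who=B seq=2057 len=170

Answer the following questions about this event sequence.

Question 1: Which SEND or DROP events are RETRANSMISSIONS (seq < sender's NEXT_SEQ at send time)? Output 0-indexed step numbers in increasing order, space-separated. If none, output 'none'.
Answer: 4

Derivation:
Step 0: SEND seq=1000 -> fresh
Step 1: SEND seq=2000 -> fresh
Step 2: DROP seq=1087 -> fresh
Step 3: SEND seq=1189 -> fresh
Step 4: SEND seq=1087 -> retransmit
Step 5: SEND seq=1350 -> fresh
Step 6: SEND seq=2057 -> fresh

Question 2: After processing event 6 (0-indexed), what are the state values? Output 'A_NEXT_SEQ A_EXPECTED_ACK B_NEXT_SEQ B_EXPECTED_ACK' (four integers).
After event 0: A_seq=1087 A_ack=2000 B_seq=2000 B_ack=1087
After event 1: A_seq=1087 A_ack=2057 B_seq=2057 B_ack=1087
After event 2: A_seq=1189 A_ack=2057 B_seq=2057 B_ack=1087
After event 3: A_seq=1350 A_ack=2057 B_seq=2057 B_ack=1087
After event 4: A_seq=1350 A_ack=2057 B_seq=2057 B_ack=1350
After event 5: A_seq=1437 A_ack=2057 B_seq=2057 B_ack=1437
After event 6: A_seq=1437 A_ack=2227 B_seq=2227 B_ack=1437

1437 2227 2227 1437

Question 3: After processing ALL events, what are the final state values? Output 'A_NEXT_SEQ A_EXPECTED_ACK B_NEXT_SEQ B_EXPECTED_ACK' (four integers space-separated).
After event 0: A_seq=1087 A_ack=2000 B_seq=2000 B_ack=1087
After event 1: A_seq=1087 A_ack=2057 B_seq=2057 B_ack=1087
After event 2: A_seq=1189 A_ack=2057 B_seq=2057 B_ack=1087
After event 3: A_seq=1350 A_ack=2057 B_seq=2057 B_ack=1087
After event 4: A_seq=1350 A_ack=2057 B_seq=2057 B_ack=1350
After event 5: A_seq=1437 A_ack=2057 B_seq=2057 B_ack=1437
After event 6: A_seq=1437 A_ack=2227 B_seq=2227 B_ack=1437

Answer: 1437 2227 2227 1437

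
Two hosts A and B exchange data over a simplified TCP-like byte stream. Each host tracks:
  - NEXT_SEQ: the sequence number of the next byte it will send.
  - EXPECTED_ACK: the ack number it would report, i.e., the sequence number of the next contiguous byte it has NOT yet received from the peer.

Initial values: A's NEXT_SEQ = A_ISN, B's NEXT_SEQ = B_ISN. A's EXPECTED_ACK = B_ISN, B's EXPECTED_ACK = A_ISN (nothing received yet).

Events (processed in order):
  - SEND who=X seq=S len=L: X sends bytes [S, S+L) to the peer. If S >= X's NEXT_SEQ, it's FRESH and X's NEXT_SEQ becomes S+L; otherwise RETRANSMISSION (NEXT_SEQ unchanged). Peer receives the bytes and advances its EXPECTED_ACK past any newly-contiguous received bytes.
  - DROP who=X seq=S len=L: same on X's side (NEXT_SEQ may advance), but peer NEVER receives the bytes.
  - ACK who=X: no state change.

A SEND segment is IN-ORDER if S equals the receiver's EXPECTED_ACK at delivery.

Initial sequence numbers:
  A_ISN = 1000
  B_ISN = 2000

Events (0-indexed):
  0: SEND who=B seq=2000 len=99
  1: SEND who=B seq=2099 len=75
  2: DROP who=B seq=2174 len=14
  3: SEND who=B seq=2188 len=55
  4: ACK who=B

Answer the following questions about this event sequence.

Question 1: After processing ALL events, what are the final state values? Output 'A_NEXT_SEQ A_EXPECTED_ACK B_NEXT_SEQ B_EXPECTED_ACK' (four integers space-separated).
After event 0: A_seq=1000 A_ack=2099 B_seq=2099 B_ack=1000
After event 1: A_seq=1000 A_ack=2174 B_seq=2174 B_ack=1000
After event 2: A_seq=1000 A_ack=2174 B_seq=2188 B_ack=1000
After event 3: A_seq=1000 A_ack=2174 B_seq=2243 B_ack=1000
After event 4: A_seq=1000 A_ack=2174 B_seq=2243 B_ack=1000

Answer: 1000 2174 2243 1000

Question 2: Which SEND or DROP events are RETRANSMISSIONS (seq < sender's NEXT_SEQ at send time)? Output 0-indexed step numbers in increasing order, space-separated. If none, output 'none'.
Answer: none

Derivation:
Step 0: SEND seq=2000 -> fresh
Step 1: SEND seq=2099 -> fresh
Step 2: DROP seq=2174 -> fresh
Step 3: SEND seq=2188 -> fresh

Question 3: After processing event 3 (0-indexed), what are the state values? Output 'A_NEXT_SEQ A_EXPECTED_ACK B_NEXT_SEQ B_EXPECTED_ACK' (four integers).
After event 0: A_seq=1000 A_ack=2099 B_seq=2099 B_ack=1000
After event 1: A_seq=1000 A_ack=2174 B_seq=2174 B_ack=1000
After event 2: A_seq=1000 A_ack=2174 B_seq=2188 B_ack=1000
After event 3: A_seq=1000 A_ack=2174 B_seq=2243 B_ack=1000

1000 2174 2243 1000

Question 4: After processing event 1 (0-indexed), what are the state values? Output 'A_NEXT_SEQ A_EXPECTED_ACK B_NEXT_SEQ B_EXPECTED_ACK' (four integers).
After event 0: A_seq=1000 A_ack=2099 B_seq=2099 B_ack=1000
After event 1: A_seq=1000 A_ack=2174 B_seq=2174 B_ack=1000

1000 2174 2174 1000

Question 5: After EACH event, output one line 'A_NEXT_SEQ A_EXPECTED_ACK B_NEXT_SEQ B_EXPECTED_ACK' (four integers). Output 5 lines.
1000 2099 2099 1000
1000 2174 2174 1000
1000 2174 2188 1000
1000 2174 2243 1000
1000 2174 2243 1000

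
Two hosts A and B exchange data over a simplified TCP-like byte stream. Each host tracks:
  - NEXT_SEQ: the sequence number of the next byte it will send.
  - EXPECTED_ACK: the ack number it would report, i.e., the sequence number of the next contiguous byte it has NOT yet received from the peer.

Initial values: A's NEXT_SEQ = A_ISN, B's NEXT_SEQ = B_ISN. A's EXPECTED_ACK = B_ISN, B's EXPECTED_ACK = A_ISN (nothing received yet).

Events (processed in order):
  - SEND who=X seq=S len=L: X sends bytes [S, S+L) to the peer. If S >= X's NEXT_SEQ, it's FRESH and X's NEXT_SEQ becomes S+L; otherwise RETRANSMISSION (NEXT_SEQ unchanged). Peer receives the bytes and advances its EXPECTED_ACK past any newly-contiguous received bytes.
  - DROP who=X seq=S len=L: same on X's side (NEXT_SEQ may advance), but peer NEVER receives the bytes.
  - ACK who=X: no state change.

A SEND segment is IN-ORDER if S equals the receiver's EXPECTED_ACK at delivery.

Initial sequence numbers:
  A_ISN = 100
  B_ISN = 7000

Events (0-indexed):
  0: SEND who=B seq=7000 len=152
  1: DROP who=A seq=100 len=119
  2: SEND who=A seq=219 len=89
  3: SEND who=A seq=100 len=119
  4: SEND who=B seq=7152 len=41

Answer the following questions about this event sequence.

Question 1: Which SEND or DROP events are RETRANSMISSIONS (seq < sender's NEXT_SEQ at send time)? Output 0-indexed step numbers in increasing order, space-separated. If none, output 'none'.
Answer: 3

Derivation:
Step 0: SEND seq=7000 -> fresh
Step 1: DROP seq=100 -> fresh
Step 2: SEND seq=219 -> fresh
Step 3: SEND seq=100 -> retransmit
Step 4: SEND seq=7152 -> fresh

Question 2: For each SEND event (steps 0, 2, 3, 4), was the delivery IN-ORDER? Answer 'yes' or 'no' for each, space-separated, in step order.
Step 0: SEND seq=7000 -> in-order
Step 2: SEND seq=219 -> out-of-order
Step 3: SEND seq=100 -> in-order
Step 4: SEND seq=7152 -> in-order

Answer: yes no yes yes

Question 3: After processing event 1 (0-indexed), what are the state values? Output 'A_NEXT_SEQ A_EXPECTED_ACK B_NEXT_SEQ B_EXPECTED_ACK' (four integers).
After event 0: A_seq=100 A_ack=7152 B_seq=7152 B_ack=100
After event 1: A_seq=219 A_ack=7152 B_seq=7152 B_ack=100

219 7152 7152 100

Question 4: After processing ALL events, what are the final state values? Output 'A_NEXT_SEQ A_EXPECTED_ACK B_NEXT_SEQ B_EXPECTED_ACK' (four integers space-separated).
After event 0: A_seq=100 A_ack=7152 B_seq=7152 B_ack=100
After event 1: A_seq=219 A_ack=7152 B_seq=7152 B_ack=100
After event 2: A_seq=308 A_ack=7152 B_seq=7152 B_ack=100
After event 3: A_seq=308 A_ack=7152 B_seq=7152 B_ack=308
After event 4: A_seq=308 A_ack=7193 B_seq=7193 B_ack=308

Answer: 308 7193 7193 308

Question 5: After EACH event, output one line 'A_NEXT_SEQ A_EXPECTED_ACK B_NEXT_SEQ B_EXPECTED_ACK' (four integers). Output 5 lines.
100 7152 7152 100
219 7152 7152 100
308 7152 7152 100
308 7152 7152 308
308 7193 7193 308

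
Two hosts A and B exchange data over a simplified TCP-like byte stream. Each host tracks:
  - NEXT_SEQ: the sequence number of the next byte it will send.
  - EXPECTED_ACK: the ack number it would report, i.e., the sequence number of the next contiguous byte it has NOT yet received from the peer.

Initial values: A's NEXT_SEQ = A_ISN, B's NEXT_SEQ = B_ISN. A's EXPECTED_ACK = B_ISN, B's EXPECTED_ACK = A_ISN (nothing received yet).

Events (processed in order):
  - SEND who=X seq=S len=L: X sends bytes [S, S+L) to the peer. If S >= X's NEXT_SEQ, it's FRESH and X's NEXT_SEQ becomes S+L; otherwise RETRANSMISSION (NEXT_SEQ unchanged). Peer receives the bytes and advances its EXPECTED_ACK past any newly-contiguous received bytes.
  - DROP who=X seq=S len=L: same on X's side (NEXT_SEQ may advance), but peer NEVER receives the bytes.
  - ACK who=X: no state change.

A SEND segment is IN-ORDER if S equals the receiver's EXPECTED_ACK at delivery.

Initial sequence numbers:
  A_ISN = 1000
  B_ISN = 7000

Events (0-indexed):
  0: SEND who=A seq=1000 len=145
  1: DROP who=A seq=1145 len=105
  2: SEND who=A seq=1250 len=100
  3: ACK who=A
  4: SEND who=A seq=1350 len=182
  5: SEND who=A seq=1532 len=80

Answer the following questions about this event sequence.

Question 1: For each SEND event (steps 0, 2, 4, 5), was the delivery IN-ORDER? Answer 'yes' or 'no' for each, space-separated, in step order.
Step 0: SEND seq=1000 -> in-order
Step 2: SEND seq=1250 -> out-of-order
Step 4: SEND seq=1350 -> out-of-order
Step 5: SEND seq=1532 -> out-of-order

Answer: yes no no no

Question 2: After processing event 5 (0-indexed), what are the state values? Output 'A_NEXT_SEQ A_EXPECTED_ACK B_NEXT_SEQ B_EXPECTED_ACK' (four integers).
After event 0: A_seq=1145 A_ack=7000 B_seq=7000 B_ack=1145
After event 1: A_seq=1250 A_ack=7000 B_seq=7000 B_ack=1145
After event 2: A_seq=1350 A_ack=7000 B_seq=7000 B_ack=1145
After event 3: A_seq=1350 A_ack=7000 B_seq=7000 B_ack=1145
After event 4: A_seq=1532 A_ack=7000 B_seq=7000 B_ack=1145
After event 5: A_seq=1612 A_ack=7000 B_seq=7000 B_ack=1145

1612 7000 7000 1145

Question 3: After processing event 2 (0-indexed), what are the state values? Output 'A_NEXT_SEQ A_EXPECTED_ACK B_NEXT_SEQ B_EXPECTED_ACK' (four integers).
After event 0: A_seq=1145 A_ack=7000 B_seq=7000 B_ack=1145
After event 1: A_seq=1250 A_ack=7000 B_seq=7000 B_ack=1145
After event 2: A_seq=1350 A_ack=7000 B_seq=7000 B_ack=1145

1350 7000 7000 1145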